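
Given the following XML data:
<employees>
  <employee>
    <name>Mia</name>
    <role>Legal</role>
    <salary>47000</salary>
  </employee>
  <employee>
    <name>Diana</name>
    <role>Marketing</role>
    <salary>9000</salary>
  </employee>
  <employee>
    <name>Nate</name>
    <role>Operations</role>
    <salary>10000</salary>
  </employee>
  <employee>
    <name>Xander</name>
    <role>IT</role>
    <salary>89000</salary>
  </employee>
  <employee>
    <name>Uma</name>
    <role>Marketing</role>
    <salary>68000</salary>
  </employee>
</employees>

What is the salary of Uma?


Searching for <employee> with <name>Uma</name>
Found at position 5
<salary>68000</salary>

ANSWER: 68000


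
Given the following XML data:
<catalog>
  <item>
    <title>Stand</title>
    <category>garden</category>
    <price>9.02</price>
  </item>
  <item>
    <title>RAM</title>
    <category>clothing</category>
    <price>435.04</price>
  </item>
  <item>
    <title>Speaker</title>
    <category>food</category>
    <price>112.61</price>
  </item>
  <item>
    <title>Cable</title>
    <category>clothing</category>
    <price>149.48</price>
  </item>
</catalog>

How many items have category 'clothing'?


Scanning <item> elements for <category>clothing</category>:
  Item 2: RAM -> MATCH
  Item 4: Cable -> MATCH
Count: 2

ANSWER: 2


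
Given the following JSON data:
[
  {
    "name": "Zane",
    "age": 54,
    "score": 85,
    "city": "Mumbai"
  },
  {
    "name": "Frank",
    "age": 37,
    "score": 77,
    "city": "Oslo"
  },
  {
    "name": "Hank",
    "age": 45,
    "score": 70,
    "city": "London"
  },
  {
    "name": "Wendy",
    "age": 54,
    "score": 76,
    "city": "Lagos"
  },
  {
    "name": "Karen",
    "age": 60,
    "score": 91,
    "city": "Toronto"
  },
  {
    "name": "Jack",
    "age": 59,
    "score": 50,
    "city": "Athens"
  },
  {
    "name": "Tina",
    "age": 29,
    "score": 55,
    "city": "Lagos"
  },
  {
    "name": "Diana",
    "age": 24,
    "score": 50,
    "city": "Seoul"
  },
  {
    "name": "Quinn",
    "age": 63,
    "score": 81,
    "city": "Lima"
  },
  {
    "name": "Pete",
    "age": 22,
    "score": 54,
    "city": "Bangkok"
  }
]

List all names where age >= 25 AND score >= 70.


Checking both conditions:
  Zane (age=54, score=85) -> YES
  Frank (age=37, score=77) -> YES
  Hank (age=45, score=70) -> YES
  Wendy (age=54, score=76) -> YES
  Karen (age=60, score=91) -> YES
  Jack (age=59, score=50) -> no
  Tina (age=29, score=55) -> no
  Diana (age=24, score=50) -> no
  Quinn (age=63, score=81) -> YES
  Pete (age=22, score=54) -> no


ANSWER: Zane, Frank, Hank, Wendy, Karen, Quinn


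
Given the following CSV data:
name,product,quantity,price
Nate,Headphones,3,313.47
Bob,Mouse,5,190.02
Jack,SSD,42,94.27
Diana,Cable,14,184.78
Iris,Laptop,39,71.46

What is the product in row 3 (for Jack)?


Row 3: Jack
Column 'product' = SSD

ANSWER: SSD


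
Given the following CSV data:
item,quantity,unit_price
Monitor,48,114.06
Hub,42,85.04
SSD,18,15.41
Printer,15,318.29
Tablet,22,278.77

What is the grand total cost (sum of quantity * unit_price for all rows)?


Computing row totals:
  Monitor: 48 * 114.06 = 5474.88
  Hub: 42 * 85.04 = 3571.68
  SSD: 18 * 15.41 = 277.38
  Printer: 15 * 318.29 = 4774.35
  Tablet: 22 * 278.77 = 6132.94
Grand total = 5474.88 + 3571.68 + 277.38 + 4774.35 + 6132.94 = 20231.23

ANSWER: 20231.23


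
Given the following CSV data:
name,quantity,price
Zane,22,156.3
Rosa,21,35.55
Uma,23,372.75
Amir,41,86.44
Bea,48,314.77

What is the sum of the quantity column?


Values in 'quantity' column:
  Row 1: 22
  Row 2: 21
  Row 3: 23
  Row 4: 41
  Row 5: 48
Sum = 22 + 21 + 23 + 41 + 48 = 155

ANSWER: 155


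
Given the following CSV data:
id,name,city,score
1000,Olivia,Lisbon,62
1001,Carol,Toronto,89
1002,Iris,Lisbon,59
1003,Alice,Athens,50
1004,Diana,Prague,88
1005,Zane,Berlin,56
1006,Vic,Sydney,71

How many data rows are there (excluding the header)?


Counting rows (excluding header):
Header: id,name,city,score
Data rows: 7

ANSWER: 7


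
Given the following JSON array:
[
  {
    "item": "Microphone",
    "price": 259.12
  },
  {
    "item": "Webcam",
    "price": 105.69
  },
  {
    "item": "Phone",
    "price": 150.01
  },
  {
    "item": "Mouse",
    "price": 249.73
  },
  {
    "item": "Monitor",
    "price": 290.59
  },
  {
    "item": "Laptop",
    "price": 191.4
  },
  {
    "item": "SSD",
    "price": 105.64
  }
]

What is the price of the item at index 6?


Array index 6 -> SSD
price = 105.64

ANSWER: 105.64


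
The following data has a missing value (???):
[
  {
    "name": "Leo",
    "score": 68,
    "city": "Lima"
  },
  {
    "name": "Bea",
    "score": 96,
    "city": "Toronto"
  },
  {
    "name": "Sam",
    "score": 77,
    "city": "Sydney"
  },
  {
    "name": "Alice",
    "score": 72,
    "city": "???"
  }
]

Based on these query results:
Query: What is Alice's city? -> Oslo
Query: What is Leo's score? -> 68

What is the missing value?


The missing value is Alice's city
From query: Alice's city = Oslo

ANSWER: Oslo


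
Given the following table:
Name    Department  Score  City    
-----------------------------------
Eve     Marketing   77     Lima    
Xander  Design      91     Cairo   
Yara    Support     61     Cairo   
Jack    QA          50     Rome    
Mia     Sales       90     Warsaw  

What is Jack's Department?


Row 4: Jack
Department = QA

ANSWER: QA


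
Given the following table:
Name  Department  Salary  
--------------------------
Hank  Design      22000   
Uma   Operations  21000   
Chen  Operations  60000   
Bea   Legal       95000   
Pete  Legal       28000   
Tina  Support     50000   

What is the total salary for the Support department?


Support department members:
  Tina: 50000
Total = 50000 = 50000

ANSWER: 50000


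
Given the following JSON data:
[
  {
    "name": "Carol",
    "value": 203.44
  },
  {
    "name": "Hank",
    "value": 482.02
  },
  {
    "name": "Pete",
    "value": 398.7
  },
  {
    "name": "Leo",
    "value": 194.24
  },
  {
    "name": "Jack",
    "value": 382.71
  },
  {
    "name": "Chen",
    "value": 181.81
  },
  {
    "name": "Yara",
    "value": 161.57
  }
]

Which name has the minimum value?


Comparing values:
  Carol: 203.44
  Hank: 482.02
  Pete: 398.7
  Leo: 194.24
  Jack: 382.71
  Chen: 181.81
  Yara: 161.57
Minimum: Yara (161.57)

ANSWER: Yara


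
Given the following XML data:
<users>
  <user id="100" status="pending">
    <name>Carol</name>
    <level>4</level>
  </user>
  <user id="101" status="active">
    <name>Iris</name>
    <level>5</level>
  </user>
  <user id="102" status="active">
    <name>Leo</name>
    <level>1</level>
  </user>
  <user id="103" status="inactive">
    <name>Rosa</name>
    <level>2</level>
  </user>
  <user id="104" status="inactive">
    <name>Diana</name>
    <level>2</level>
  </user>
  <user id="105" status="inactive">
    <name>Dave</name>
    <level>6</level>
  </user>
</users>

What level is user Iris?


Finding user: Iris
<level>5</level>

ANSWER: 5


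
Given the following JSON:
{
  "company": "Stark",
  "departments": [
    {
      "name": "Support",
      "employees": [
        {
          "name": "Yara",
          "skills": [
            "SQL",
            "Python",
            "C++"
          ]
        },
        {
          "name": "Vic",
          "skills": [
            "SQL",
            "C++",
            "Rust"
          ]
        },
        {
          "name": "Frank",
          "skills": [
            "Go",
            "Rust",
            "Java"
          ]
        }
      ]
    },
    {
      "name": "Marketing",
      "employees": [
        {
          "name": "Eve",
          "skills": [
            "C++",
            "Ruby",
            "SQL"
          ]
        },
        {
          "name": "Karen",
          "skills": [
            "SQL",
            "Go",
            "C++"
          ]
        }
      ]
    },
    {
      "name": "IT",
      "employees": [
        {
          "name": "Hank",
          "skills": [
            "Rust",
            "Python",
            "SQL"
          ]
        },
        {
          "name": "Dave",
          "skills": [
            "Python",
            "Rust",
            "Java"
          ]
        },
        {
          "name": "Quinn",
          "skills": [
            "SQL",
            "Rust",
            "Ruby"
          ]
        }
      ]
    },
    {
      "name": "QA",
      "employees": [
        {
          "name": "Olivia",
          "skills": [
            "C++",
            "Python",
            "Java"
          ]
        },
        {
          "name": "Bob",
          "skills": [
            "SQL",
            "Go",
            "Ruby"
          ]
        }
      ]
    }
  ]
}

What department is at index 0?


Path: departments[0].name
Value: Support

ANSWER: Support


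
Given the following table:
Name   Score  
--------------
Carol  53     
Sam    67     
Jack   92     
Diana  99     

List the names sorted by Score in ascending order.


Sorting by Score (ascending):
  Carol: 53
  Sam: 67
  Jack: 92
  Diana: 99


ANSWER: Carol, Sam, Jack, Diana


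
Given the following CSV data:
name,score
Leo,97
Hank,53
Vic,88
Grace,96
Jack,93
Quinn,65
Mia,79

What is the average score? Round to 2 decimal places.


Scores: 97, 53, 88, 96, 93, 65, 79
Sum = 571
Count = 7
Average = 571 / 7 = 81.57

ANSWER: 81.57


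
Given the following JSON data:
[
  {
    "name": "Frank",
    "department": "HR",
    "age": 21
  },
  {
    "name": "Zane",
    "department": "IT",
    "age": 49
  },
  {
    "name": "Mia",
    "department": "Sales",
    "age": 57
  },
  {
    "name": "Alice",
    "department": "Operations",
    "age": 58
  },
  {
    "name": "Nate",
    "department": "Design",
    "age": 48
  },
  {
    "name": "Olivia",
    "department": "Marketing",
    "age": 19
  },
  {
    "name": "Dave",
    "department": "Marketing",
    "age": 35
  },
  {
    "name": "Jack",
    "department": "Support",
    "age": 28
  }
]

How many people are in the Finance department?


Scanning records for department = Finance
  No matches found
Count: 0

ANSWER: 0


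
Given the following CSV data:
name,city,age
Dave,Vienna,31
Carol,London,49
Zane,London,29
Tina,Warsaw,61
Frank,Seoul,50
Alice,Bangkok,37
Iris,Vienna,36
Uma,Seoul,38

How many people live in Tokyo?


Scanning city column for 'Tokyo':
Total matches: 0

ANSWER: 0


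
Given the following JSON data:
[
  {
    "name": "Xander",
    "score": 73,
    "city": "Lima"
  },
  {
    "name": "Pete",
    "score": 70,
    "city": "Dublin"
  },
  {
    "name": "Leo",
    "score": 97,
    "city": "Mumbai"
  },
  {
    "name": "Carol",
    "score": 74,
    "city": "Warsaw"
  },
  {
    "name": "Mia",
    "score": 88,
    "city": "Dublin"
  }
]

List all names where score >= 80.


Filtering records where score >= 80:
  Xander (score=73) -> no
  Pete (score=70) -> no
  Leo (score=97) -> YES
  Carol (score=74) -> no
  Mia (score=88) -> YES


ANSWER: Leo, Mia


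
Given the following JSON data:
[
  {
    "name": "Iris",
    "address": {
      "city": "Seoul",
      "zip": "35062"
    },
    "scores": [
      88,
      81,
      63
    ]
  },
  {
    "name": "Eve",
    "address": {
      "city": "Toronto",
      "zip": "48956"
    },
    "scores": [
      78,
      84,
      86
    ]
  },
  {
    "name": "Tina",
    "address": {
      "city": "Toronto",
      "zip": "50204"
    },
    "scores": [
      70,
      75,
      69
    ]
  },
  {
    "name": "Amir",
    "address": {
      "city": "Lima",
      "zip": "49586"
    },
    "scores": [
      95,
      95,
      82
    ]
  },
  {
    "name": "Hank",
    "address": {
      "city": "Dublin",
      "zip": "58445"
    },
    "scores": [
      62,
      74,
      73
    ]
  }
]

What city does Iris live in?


Path: records[0].address.city
Value: Seoul

ANSWER: Seoul


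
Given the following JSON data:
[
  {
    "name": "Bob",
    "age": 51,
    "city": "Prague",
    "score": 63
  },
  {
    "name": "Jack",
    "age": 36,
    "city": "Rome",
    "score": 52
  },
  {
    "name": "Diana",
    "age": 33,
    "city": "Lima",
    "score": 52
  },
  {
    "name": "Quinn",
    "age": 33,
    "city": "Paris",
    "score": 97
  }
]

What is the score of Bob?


Looking up record where name = Bob
Record index: 0
Field 'score' = 63

ANSWER: 63


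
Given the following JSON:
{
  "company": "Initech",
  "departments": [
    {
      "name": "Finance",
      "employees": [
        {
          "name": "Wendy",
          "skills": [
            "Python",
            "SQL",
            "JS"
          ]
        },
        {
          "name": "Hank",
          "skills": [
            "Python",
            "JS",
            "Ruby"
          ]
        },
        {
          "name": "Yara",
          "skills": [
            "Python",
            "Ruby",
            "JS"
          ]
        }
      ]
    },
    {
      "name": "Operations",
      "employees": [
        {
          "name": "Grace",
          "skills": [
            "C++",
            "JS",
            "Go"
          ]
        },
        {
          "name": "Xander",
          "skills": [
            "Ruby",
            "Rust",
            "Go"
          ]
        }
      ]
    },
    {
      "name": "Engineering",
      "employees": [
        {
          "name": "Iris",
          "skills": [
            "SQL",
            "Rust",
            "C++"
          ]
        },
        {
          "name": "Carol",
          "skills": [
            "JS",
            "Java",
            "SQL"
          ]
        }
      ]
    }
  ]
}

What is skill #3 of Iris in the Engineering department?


Path: departments[2].employees[0].skills[2]
Value: C++

ANSWER: C++


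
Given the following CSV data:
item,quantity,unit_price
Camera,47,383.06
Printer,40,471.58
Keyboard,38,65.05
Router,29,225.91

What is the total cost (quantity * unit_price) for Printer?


Row: Printer
quantity = 40
unit_price = 471.58
total = 40 * 471.58 = 18863.2

ANSWER: 18863.2


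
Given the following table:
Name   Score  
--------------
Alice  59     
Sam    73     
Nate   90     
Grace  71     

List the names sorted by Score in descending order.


Sorting by Score (descending):
  Nate: 90
  Sam: 73
  Grace: 71
  Alice: 59


ANSWER: Nate, Sam, Grace, Alice


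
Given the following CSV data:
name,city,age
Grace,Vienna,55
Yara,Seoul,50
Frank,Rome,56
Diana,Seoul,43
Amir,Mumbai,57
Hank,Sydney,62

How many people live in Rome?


Scanning city column for 'Rome':
  Row 3: Frank -> MATCH
Total matches: 1

ANSWER: 1


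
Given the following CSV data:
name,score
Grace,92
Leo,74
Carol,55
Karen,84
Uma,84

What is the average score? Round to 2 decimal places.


Scores: 92, 74, 55, 84, 84
Sum = 389
Count = 5
Average = 389 / 5 = 77.80

ANSWER: 77.80


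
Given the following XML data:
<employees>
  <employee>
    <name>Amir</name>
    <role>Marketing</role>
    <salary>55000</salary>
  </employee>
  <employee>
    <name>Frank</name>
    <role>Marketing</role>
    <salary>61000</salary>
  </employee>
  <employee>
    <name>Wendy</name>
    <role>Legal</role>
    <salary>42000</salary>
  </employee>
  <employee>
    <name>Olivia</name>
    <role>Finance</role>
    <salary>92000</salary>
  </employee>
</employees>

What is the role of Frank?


Searching for <employee> with <name>Frank</name>
Found at position 2
<role>Marketing</role>

ANSWER: Marketing


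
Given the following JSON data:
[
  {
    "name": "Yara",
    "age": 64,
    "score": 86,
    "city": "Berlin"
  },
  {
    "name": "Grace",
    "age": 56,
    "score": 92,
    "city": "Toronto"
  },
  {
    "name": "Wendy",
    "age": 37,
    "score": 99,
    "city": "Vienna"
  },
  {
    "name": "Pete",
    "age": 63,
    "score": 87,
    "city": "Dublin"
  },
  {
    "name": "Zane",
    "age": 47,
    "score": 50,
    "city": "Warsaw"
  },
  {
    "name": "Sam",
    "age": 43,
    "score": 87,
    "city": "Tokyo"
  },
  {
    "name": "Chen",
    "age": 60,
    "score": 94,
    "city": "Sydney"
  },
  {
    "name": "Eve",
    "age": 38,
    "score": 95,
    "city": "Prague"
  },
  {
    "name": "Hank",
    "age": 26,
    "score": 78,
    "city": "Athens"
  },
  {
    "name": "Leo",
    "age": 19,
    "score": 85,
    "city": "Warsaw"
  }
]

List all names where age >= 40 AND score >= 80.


Checking both conditions:
  Yara (age=64, score=86) -> YES
  Grace (age=56, score=92) -> YES
  Wendy (age=37, score=99) -> no
  Pete (age=63, score=87) -> YES
  Zane (age=47, score=50) -> no
  Sam (age=43, score=87) -> YES
  Chen (age=60, score=94) -> YES
  Eve (age=38, score=95) -> no
  Hank (age=26, score=78) -> no
  Leo (age=19, score=85) -> no


ANSWER: Yara, Grace, Pete, Sam, Chen


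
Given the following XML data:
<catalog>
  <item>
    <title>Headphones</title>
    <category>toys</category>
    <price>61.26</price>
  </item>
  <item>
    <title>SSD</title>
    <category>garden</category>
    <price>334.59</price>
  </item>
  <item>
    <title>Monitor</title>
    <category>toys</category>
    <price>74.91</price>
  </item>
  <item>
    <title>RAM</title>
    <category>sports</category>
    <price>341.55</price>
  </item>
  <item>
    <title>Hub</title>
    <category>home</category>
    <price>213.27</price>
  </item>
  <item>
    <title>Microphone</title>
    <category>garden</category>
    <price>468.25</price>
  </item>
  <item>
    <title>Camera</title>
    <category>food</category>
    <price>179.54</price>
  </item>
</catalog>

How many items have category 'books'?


Scanning <item> elements for <category>books</category>:
Count: 0

ANSWER: 0


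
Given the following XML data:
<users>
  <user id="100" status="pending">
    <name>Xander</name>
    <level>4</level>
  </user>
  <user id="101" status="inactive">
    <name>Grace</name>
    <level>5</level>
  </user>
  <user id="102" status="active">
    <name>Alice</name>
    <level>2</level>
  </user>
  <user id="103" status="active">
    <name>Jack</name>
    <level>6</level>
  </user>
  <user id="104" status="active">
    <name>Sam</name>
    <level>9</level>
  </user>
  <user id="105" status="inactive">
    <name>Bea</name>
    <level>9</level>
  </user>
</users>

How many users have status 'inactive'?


Counting users with status='inactive':
  Grace (id=101) -> MATCH
  Bea (id=105) -> MATCH
Count: 2

ANSWER: 2


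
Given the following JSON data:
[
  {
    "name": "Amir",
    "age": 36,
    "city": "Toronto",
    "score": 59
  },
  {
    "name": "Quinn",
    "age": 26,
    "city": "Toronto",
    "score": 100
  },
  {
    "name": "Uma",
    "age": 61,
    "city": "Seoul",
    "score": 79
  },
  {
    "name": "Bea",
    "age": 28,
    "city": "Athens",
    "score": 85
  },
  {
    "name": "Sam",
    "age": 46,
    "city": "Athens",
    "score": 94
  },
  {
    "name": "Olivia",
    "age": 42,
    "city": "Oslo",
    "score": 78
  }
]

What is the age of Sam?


Looking up record where name = Sam
Record index: 4
Field 'age' = 46

ANSWER: 46


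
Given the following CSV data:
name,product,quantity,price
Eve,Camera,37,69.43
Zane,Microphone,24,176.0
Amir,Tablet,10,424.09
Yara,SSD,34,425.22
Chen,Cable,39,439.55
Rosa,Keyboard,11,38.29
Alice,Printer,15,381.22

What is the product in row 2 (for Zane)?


Row 2: Zane
Column 'product' = Microphone

ANSWER: Microphone


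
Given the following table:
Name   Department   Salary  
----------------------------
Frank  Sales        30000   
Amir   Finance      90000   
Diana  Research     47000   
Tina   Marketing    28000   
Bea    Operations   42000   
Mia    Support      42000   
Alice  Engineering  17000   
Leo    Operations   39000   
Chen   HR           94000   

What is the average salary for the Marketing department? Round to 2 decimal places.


Marketing department members:
  Tina: 28000
Sum = 28000
Count = 1
Average = 28000 / 1 = 28000.00

ANSWER: 28000.00


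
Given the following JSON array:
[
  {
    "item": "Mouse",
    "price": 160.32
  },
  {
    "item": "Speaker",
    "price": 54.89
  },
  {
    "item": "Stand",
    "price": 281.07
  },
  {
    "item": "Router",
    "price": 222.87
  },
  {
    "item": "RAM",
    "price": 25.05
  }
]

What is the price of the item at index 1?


Array index 1 -> Speaker
price = 54.89

ANSWER: 54.89


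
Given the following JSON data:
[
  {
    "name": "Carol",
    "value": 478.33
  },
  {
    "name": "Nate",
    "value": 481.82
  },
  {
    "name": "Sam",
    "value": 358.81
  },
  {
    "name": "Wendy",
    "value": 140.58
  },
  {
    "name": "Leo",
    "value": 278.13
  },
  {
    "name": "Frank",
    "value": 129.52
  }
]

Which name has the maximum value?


Comparing values:
  Carol: 478.33
  Nate: 481.82
  Sam: 358.81
  Wendy: 140.58
  Leo: 278.13
  Frank: 129.52
Maximum: Nate (481.82)

ANSWER: Nate


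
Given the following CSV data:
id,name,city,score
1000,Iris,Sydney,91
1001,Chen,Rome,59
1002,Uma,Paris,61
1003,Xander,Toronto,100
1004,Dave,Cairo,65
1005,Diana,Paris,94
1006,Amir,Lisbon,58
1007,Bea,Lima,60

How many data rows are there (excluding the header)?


Counting rows (excluding header):
Header: id,name,city,score
Data rows: 8

ANSWER: 8


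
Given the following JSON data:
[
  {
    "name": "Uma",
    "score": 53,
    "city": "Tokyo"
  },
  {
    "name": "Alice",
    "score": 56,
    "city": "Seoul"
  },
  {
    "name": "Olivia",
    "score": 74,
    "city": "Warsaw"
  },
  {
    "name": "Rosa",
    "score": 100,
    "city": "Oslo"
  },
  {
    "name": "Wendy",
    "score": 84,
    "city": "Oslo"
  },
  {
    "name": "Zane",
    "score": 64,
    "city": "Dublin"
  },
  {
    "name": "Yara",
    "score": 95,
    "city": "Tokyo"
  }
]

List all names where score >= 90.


Filtering records where score >= 90:
  Uma (score=53) -> no
  Alice (score=56) -> no
  Olivia (score=74) -> no
  Rosa (score=100) -> YES
  Wendy (score=84) -> no
  Zane (score=64) -> no
  Yara (score=95) -> YES


ANSWER: Rosa, Yara


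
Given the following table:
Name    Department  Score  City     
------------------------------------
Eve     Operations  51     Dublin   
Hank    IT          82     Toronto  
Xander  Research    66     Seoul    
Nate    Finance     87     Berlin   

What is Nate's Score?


Row 4: Nate
Score = 87

ANSWER: 87


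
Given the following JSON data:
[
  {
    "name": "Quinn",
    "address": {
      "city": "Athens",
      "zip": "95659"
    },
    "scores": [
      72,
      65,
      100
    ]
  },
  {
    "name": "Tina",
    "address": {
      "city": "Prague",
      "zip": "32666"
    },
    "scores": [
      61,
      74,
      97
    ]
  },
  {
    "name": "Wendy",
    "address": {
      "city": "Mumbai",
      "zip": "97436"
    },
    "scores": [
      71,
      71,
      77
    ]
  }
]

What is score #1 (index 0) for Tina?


Path: records[1].scores[0]
Value: 61

ANSWER: 61


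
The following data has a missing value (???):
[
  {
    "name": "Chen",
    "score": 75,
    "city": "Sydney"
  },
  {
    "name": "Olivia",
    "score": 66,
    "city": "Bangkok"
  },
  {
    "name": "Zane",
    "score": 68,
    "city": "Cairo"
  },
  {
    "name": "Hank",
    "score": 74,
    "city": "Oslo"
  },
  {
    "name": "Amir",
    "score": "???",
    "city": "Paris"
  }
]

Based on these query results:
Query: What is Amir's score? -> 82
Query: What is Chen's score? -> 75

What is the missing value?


The missing value is Amir's score
From query: Amir's score = 82

ANSWER: 82


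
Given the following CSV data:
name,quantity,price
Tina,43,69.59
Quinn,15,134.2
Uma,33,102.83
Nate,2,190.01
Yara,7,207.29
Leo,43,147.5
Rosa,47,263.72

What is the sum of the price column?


Values in 'price' column:
  Row 1: 69.59
  Row 2: 134.2
  Row 3: 102.83
  Row 4: 190.01
  Row 5: 207.29
  Row 6: 147.5
  Row 7: 263.72
Sum = 69.59 + 134.2 + 102.83 + 190.01 + 207.29 + 147.5 + 263.72 = 1115.14

ANSWER: 1115.14


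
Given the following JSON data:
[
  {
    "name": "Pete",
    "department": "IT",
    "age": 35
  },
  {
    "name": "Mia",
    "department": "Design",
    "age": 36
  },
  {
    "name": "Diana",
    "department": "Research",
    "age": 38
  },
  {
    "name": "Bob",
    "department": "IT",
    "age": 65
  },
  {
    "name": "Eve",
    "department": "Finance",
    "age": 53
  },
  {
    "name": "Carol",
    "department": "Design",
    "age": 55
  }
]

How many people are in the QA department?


Scanning records for department = QA
  No matches found
Count: 0

ANSWER: 0


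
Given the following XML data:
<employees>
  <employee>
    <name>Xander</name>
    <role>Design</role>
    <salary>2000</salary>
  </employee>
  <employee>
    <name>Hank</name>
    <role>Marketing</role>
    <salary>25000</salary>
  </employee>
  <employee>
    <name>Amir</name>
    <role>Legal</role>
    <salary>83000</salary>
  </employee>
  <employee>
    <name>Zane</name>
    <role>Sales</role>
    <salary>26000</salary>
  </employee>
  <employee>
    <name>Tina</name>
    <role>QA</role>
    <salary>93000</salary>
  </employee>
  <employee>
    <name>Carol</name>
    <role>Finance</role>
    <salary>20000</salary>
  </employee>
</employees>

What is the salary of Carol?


Searching for <employee> with <name>Carol</name>
Found at position 6
<salary>20000</salary>

ANSWER: 20000


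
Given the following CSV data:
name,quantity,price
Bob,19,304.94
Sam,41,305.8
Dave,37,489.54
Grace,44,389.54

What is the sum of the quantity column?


Values in 'quantity' column:
  Row 1: 19
  Row 2: 41
  Row 3: 37
  Row 4: 44
Sum = 19 + 41 + 37 + 44 = 141

ANSWER: 141


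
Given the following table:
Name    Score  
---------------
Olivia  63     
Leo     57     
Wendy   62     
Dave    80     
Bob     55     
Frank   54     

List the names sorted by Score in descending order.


Sorting by Score (descending):
  Dave: 80
  Olivia: 63
  Wendy: 62
  Leo: 57
  Bob: 55
  Frank: 54


ANSWER: Dave, Olivia, Wendy, Leo, Bob, Frank


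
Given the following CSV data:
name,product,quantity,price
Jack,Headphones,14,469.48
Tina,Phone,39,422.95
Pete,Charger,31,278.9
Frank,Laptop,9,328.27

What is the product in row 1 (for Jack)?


Row 1: Jack
Column 'product' = Headphones

ANSWER: Headphones


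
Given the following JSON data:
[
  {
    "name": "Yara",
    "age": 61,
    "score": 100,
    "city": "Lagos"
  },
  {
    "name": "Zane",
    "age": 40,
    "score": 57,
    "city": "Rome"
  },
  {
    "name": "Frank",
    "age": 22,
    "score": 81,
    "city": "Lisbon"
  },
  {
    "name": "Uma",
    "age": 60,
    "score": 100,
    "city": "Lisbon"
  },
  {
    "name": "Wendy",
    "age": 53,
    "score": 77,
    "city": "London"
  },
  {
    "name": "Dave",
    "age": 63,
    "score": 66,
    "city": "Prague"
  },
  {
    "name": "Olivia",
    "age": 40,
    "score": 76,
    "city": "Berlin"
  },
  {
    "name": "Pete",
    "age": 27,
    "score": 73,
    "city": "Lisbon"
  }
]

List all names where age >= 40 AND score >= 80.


Checking both conditions:
  Yara (age=61, score=100) -> YES
  Zane (age=40, score=57) -> no
  Frank (age=22, score=81) -> no
  Uma (age=60, score=100) -> YES
  Wendy (age=53, score=77) -> no
  Dave (age=63, score=66) -> no
  Olivia (age=40, score=76) -> no
  Pete (age=27, score=73) -> no


ANSWER: Yara, Uma


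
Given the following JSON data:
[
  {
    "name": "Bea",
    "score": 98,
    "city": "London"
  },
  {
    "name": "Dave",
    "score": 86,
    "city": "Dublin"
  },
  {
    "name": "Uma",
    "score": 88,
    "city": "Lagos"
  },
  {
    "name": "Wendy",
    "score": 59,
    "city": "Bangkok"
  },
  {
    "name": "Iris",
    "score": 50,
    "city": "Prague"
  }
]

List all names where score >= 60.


Filtering records where score >= 60:
  Bea (score=98) -> YES
  Dave (score=86) -> YES
  Uma (score=88) -> YES
  Wendy (score=59) -> no
  Iris (score=50) -> no


ANSWER: Bea, Dave, Uma


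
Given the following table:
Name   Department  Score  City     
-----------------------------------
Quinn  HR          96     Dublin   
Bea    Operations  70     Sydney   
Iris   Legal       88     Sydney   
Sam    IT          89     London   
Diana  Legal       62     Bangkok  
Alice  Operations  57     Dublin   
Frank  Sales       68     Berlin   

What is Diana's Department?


Row 5: Diana
Department = Legal

ANSWER: Legal


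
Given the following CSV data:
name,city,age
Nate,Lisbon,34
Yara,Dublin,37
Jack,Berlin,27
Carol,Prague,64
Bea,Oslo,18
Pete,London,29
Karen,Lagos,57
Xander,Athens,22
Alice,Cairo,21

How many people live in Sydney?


Scanning city column for 'Sydney':
Total matches: 0

ANSWER: 0


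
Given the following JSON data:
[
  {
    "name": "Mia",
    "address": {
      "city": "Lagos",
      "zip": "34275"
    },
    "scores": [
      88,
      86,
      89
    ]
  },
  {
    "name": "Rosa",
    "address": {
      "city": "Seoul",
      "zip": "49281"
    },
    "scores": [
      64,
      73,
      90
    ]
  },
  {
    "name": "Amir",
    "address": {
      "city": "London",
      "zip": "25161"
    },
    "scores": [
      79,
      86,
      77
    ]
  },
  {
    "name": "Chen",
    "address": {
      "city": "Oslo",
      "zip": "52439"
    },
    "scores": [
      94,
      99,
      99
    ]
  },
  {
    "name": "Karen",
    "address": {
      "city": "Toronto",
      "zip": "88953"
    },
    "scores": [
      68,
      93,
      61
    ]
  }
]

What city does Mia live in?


Path: records[0].address.city
Value: Lagos

ANSWER: Lagos


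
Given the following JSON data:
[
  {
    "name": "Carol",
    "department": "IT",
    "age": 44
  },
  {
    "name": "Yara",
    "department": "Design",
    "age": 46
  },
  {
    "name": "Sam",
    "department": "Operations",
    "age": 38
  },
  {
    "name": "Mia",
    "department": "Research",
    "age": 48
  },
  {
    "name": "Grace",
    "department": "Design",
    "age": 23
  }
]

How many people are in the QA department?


Scanning records for department = QA
  No matches found
Count: 0

ANSWER: 0


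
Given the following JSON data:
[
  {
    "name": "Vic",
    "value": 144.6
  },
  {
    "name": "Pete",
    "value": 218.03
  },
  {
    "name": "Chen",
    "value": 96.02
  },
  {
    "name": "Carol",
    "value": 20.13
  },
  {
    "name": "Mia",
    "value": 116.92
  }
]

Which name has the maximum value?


Comparing values:
  Vic: 144.6
  Pete: 218.03
  Chen: 96.02
  Carol: 20.13
  Mia: 116.92
Maximum: Pete (218.03)

ANSWER: Pete


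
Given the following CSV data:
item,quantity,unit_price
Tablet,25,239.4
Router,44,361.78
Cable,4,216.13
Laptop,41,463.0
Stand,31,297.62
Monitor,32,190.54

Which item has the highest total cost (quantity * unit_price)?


Computing row totals:
  Tablet: 5985.0
  Router: 15918.32
  Cable: 864.52
  Laptop: 18983.0
  Stand: 9226.22
  Monitor: 6097.28
Maximum: Laptop (18983.0)

ANSWER: Laptop


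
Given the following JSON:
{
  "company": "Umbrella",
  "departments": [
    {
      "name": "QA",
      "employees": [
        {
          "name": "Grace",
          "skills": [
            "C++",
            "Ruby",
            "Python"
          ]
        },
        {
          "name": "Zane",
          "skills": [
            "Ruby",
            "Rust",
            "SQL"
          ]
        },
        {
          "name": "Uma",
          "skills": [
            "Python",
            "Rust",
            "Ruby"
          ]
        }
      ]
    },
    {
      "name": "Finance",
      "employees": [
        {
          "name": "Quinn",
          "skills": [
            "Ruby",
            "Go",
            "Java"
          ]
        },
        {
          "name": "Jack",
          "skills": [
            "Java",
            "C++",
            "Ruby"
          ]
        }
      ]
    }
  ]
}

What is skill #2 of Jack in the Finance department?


Path: departments[1].employees[1].skills[1]
Value: C++

ANSWER: C++


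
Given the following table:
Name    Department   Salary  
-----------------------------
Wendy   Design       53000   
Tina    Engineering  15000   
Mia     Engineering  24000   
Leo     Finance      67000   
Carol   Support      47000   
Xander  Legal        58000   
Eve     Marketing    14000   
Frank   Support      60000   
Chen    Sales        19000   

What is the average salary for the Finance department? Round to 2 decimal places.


Finance department members:
  Leo: 67000
Sum = 67000
Count = 1
Average = 67000 / 1 = 67000.00

ANSWER: 67000.00


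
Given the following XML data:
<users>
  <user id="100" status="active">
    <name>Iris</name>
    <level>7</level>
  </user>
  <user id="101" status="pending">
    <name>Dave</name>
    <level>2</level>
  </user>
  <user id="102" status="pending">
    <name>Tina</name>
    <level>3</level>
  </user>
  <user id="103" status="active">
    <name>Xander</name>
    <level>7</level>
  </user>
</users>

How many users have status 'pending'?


Counting users with status='pending':
  Dave (id=101) -> MATCH
  Tina (id=102) -> MATCH
Count: 2

ANSWER: 2


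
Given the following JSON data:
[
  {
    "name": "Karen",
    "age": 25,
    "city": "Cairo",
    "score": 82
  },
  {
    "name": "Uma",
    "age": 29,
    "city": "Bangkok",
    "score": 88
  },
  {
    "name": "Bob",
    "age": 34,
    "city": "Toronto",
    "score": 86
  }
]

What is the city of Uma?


Looking up record where name = Uma
Record index: 1
Field 'city' = Bangkok

ANSWER: Bangkok


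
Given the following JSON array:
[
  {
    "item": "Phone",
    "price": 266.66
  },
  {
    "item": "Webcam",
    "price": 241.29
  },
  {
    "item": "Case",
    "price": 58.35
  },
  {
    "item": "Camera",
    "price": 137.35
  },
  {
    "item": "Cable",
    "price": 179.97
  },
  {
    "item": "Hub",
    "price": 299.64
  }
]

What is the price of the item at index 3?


Array index 3 -> Camera
price = 137.35

ANSWER: 137.35


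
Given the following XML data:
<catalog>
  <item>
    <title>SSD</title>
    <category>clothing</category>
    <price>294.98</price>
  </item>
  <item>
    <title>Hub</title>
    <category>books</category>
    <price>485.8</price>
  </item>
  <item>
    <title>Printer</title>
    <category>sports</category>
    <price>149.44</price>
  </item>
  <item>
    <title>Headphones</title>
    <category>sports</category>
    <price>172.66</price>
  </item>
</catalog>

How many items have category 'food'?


Scanning <item> elements for <category>food</category>:
Count: 0

ANSWER: 0


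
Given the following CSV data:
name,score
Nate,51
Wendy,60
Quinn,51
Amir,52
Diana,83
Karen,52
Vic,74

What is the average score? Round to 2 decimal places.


Scores: 51, 60, 51, 52, 83, 52, 74
Sum = 423
Count = 7
Average = 423 / 7 = 60.43

ANSWER: 60.43


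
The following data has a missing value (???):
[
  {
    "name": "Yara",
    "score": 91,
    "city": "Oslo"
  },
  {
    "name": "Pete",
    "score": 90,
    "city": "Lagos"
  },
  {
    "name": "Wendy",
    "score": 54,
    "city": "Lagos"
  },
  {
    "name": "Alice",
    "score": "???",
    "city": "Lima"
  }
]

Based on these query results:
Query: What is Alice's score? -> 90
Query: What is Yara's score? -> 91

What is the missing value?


The missing value is Alice's score
From query: Alice's score = 90

ANSWER: 90


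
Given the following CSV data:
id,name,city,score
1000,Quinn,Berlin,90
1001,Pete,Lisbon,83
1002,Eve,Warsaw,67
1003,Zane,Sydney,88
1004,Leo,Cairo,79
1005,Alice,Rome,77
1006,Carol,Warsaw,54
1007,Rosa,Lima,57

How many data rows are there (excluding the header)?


Counting rows (excluding header):
Header: id,name,city,score
Data rows: 8

ANSWER: 8


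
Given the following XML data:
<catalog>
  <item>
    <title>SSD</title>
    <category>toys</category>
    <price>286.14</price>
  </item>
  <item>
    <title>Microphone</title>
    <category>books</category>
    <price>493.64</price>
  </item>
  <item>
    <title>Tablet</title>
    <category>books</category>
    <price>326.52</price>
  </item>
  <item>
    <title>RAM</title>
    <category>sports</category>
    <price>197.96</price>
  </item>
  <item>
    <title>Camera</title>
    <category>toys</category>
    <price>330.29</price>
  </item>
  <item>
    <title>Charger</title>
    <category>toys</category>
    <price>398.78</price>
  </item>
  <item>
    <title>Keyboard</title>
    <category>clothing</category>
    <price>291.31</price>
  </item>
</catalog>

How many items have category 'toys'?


Scanning <item> elements for <category>toys</category>:
  Item 1: SSD -> MATCH
  Item 5: Camera -> MATCH
  Item 6: Charger -> MATCH
Count: 3

ANSWER: 3


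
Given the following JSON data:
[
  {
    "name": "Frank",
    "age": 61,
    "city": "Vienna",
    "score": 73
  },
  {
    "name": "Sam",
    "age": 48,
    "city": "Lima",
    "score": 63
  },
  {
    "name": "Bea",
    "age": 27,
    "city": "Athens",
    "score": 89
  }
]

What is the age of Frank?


Looking up record where name = Frank
Record index: 0
Field 'age' = 61

ANSWER: 61


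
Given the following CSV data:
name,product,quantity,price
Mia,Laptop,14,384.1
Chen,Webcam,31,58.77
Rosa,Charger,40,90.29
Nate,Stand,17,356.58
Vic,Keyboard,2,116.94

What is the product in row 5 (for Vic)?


Row 5: Vic
Column 'product' = Keyboard

ANSWER: Keyboard


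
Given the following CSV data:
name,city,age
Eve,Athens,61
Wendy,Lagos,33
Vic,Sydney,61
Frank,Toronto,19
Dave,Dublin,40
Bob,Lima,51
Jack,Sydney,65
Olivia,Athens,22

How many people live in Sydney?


Scanning city column for 'Sydney':
  Row 3: Vic -> MATCH
  Row 7: Jack -> MATCH
Total matches: 2

ANSWER: 2


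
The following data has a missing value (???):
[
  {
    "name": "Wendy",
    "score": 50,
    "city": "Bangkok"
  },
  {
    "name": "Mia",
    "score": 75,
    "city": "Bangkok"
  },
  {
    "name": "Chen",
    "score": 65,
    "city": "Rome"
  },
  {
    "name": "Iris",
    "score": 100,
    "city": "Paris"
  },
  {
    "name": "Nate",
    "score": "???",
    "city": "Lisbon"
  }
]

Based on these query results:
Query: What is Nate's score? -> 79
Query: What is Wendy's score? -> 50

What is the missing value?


The missing value is Nate's score
From query: Nate's score = 79

ANSWER: 79


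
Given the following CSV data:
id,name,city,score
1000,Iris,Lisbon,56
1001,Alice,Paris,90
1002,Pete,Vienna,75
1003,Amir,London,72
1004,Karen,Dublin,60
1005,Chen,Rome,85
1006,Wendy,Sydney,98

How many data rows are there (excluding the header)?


Counting rows (excluding header):
Header: id,name,city,score
Data rows: 7

ANSWER: 7


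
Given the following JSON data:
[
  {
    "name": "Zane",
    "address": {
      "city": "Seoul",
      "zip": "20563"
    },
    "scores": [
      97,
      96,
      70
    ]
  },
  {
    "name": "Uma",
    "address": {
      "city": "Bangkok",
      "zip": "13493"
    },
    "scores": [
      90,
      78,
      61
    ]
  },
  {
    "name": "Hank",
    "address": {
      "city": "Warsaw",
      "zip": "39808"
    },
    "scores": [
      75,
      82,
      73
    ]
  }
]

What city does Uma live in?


Path: records[1].address.city
Value: Bangkok

ANSWER: Bangkok


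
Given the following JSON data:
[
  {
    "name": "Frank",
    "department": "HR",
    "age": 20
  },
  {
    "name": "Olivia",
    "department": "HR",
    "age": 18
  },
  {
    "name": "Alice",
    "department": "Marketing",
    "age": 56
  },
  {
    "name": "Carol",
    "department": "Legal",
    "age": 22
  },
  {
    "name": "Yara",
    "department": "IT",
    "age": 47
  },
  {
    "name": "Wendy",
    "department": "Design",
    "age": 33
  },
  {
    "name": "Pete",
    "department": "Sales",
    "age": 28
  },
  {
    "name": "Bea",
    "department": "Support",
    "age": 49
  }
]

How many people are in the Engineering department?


Scanning records for department = Engineering
  No matches found
Count: 0

ANSWER: 0


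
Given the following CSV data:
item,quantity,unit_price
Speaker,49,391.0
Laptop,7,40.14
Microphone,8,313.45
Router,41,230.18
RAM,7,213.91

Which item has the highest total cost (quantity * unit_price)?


Computing row totals:
  Speaker: 19159.0
  Laptop: 280.98
  Microphone: 2507.6
  Router: 9437.38
  RAM: 1497.37
Maximum: Speaker (19159.0)

ANSWER: Speaker


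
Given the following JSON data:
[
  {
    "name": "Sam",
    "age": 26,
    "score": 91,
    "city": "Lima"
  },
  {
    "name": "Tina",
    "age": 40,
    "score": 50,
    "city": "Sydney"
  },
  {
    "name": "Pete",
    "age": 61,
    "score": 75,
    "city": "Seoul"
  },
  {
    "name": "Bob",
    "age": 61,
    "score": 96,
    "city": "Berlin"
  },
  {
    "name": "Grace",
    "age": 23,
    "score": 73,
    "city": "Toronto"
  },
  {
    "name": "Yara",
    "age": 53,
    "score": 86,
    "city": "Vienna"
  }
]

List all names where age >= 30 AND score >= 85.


Checking both conditions:
  Sam (age=26, score=91) -> no
  Tina (age=40, score=50) -> no
  Pete (age=61, score=75) -> no
  Bob (age=61, score=96) -> YES
  Grace (age=23, score=73) -> no
  Yara (age=53, score=86) -> YES


ANSWER: Bob, Yara
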